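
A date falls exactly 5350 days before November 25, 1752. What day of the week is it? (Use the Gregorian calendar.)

First find the weekday of Nov 25, 1752. Doomsday rule: the anchor day for the 1700s is Sunday. For year 52: 52÷12 = 4 r 4, and 4÷4 = 1, so 4+4+1 = 9.
Sunday + 9 ≡ Tuesday — that's 1752's doomsday.
In November the doomsday date is Nov 7.
Nov 25 is 18 days after Nov 7; 18 mod 7 = 4, so Tuesday + 4 = Saturday.
5350 mod 7 = 2, so 5350 days before a Saturday is Saturday − 2 = Thursday.

Thursday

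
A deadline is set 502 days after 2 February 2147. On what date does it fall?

June 18, 2148

+365 (one year) → Feb 2, 2148 (137 left).
Feb has 29 days: +28 → Mar 1, 2148 (109 left).
Mar has 31 days: +31 → Apr 1, 2148 (78 left).
Apr has 30 days: +30 → May 1, 2148 (48 left).
May has 31 days: +31 → Jun 1, 2148 (17 left).
+17 → Jun 18, 2148.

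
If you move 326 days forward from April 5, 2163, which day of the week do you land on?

First find the weekday of Apr 5, 2163. Doomsday rule: the anchor day for the 2100s is Sunday. For year 63: 63÷12 = 5 r 3, and 3÷4 = 0, so 5+3+0 = 8.
Sunday + 8 ≡ Monday — that's 2163's doomsday.
In April the doomsday date is Apr 4.
Apr 5 is 1 day after Apr 4; 1 mod 7 = 1, so Monday + 1 = Tuesday.
326 mod 7 = 4, so 326 days after a Tuesday is Tuesday + 4 = Saturday.

Saturday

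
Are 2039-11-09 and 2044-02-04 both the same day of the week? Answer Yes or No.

From Nov 9, 2039 to Feb 4, 2044 is 1548 days.
1548 mod 7 = 1, so they are different weekdays.
(Nov 9, 2039 is a Wednesday; Feb 4, 2044 is a Thursday.)

No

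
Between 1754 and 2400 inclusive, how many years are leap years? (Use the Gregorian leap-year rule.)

Multiples of 4 in [1754,2400]: 162.
Of those, multiples of 100: 7 (not leap unless ÷400).
Multiples of 400: 2.
Leap years = 162 − 7 + 2 = 157.

157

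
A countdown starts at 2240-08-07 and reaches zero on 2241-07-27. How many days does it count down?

354

Aug 7, 2240 → Sep 7, 2240: 31 days (August has 31).
Sep 7, 2240 → Oct 7, 2240: 30 days (September has 30).
Oct 7, 2240 → Nov 7, 2240: 31 days (October has 31).
Nov 7, 2240 → Dec 7, 2240: 30 days (November has 30).
Dec 7, 2240 → Jan 7, 2241: 31 days (December has 31).
Jan 7, 2241 → Feb 7, 2241: 31 days (January has 31).
Feb 7, 2241 → Mar 7, 2241: 28 days (February has 28).
Mar 7, 2241 → Apr 7, 2241: 31 days (March has 31).
Apr 7, 2241 → May 7, 2241: 30 days (April has 30).
May 7, 2241 → Jun 7, 2241: 31 days (May has 31).
Jun 7, 2241 → Jul 7, 2241: 30 days (June has 30).
Jul 7, 2241 → Jul 27, 2241: 20 days.
Total: 354 days.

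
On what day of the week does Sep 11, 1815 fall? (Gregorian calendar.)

Doomsday rule: the anchor day for the 1800s is Friday. For year 15: 15÷12 = 1 r 3, and 3÷4 = 0, so 1+3+0 = 4.
Friday + 4 ≡ Tuesday — that's 1815's doomsday.
In September the doomsday date is Sep 5.
Sep 11 is 6 days after Sep 5; 6 mod 7 = 6, so Tuesday + 6 = Monday.

Monday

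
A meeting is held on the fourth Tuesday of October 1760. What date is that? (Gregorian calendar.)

October 1, 1760 is a Wednesday.
The first Tuesday is therefore October 7 (6 days later).
The fourth Tuesday is 7 + 3×7 = October 28.

October 28, 1760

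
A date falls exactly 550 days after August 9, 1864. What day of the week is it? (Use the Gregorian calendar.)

Saturday

First find the weekday of Aug 9, 1864. Doomsday rule: the anchor day for the 1800s is Friday. For year 64: 64÷12 = 5 r 4, and 4÷4 = 1, so 5+4+1 = 10.
Friday + 10 ≡ Monday — that's 1864's doomsday.
In August the doomsday date is Aug 8.
Aug 9 is 1 day after Aug 8; 1 mod 7 = 1, so Monday + 1 = Tuesday.
550 mod 7 = 4, so 550 days after a Tuesday is Tuesday + 4 = Saturday.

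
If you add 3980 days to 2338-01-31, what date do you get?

+365 (one year) → Jan 31, 2339 (3615 left).
+365 (one year) → Jan 31, 2340 (3250 left).
+366 (one year; includes Feb 29, 2340) → Jan 31, 2341 (2884 left).
+365 (one year) → Jan 31, 2342 (2519 left).
+365 (one year) → Jan 31, 2343 (2154 left).
+365 (one year) → Jan 31, 2344 (1789 left).
+366 (one year; includes Feb 29, 2344) → Jan 31, 2345 (1423 left).
+365 (one year) → Jan 31, 2346 (1058 left).
+365 (one year) → Jan 31, 2347 (693 left).
+365 (one year) → Jan 31, 2348 (328 left).
Jan has 31 days: +1 → Feb 1, 2348 (327 left).
Feb has 29 days: +29 → Mar 1, 2348 (298 left).
Mar has 31 days: +31 → Apr 1, 2348 (267 left).
Apr has 30 days: +30 → May 1, 2348 (237 left).
May has 31 days: +31 → Jun 1, 2348 (206 left).
Jun has 30 days: +30 → Jul 1, 2348 (176 left).
Jul has 31 days: +31 → Aug 1, 2348 (145 left).
Aug has 31 days: +31 → Sep 1, 2348 (114 left).
Sep has 30 days: +30 → Oct 1, 2348 (84 left).
Oct has 31 days: +31 → Nov 1, 2348 (53 left).
Nov has 30 days: +30 → Dec 1, 2348 (23 left).
+23 → Dec 24, 2348.

December 24, 2348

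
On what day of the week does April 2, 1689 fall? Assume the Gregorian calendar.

Saturday

Doomsday rule: the anchor day for the 1600s is Tuesday. For year 89: 89÷12 = 7 r 5, and 5÷4 = 1, so 7+5+1 = 13.
Tuesday + 13 ≡ Monday — that's 1689's doomsday.
In April the doomsday date is Apr 4.
Apr 2 is 2 days before Apr 4; 2 mod 7 = 2, so Monday − 2 = Saturday.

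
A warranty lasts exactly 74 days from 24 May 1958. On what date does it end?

May has 31 days: +8 → Jun 1, 1958 (66 left).
Jun has 30 days: +30 → Jul 1, 1958 (36 left).
Jul has 31 days: +31 → Aug 1, 1958 (5 left).
+5 → Aug 6, 1958.

August 6, 1958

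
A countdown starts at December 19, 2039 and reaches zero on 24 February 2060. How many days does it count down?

7372

Dec 19, 2039 → Dec 19, 2040: 366 days (Feb 29, 2040 is in that span).
Dec 19, 2040 → Dec 19, 2041: 365 days.
Dec 19, 2041 → Dec 19, 2042: 365 days.
Dec 19, 2042 → Dec 19, 2043: 365 days.
Dec 19, 2043 → Dec 19, 2044: 366 days (Feb 29, 2044 is in that span).
Dec 19, 2044 → Dec 19, 2045: 365 days.
Dec 19, 2045 → Dec 19, 2046: 365 days.
Dec 19, 2046 → Dec 19, 2047: 365 days.
Dec 19, 2047 → Dec 19, 2048: 366 days (Feb 29, 2048 is in that span).
Dec 19, 2048 → Dec 19, 2049: 365 days.
Dec 19, 2049 → Dec 19, 2050: 365 days.
Dec 19, 2050 → Dec 19, 2051: 365 days.
Dec 19, 2051 → Dec 19, 2052: 366 days (Feb 29, 2052 is in that span).
Dec 19, 2052 → Dec 19, 2053: 365 days.
Dec 19, 2053 → Dec 19, 2054: 365 days.
Dec 19, 2054 → Dec 19, 2055: 365 days.
Dec 19, 2055 → Dec 19, 2056: 366 days (Feb 29, 2056 is in that span).
Dec 19, 2056 → Dec 19, 2057: 365 days.
Dec 19, 2057 → Dec 19, 2058: 365 days.
Dec 19, 2058 → Dec 19, 2059: 365 days.
Dec 19, 2059 → Jan 19, 2060: 31 days (December has 31).
Jan 19, 2060 → Feb 19, 2060: 31 days (January has 31).
Feb 19, 2060 → Feb 24, 2060: 5 days.
Total: 7372 days.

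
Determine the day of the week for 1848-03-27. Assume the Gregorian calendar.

Monday

Doomsday rule: the anchor day for the 1800s is Friday. For year 48: 48÷12 = 4 r 0, and 0÷4 = 0, so 4+0+0 = 4.
Friday + 4 ≡ Tuesday — that's 1848's doomsday.
In March the doomsday date is Mar 14.
Mar 27 is 13 days after Mar 14; 13 mod 7 = 6, so Tuesday + 6 = Monday.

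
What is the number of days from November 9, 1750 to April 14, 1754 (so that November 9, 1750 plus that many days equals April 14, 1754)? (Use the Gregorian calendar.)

1252

Nov 9, 1750 → Nov 9, 1751: 365 days.
Nov 9, 1751 → Nov 9, 1752: 366 days (Feb 29, 1752 is in that span).
Nov 9, 1752 → Nov 9, 1753: 365 days.
Nov 9, 1753 → Dec 9, 1753: 30 days (November has 30).
Dec 9, 1753 → Jan 9, 1754: 31 days (December has 31).
Jan 9, 1754 → Feb 9, 1754: 31 days (January has 31).
Feb 9, 1754 → Mar 9, 1754: 28 days (February has 28).
Mar 9, 1754 → Apr 9, 1754: 31 days (March has 31).
Apr 9, 1754 → Apr 14, 1754: 5 days.
Total: 1252 days.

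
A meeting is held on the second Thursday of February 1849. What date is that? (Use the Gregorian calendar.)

February 1, 1849 is a Thursday.
The first Thursday is therefore February 1 (same day).
The second Thursday is 1 + 1×7 = February 8.

February 8, 1849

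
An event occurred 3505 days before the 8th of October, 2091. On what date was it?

−365 (one year) → Oct 8, 2090 (3140 left).
−365 (one year) → Oct 8, 2089 (2775 left).
−365 (one year) → Oct 8, 2088 (2410 left).
−366 (one year; includes Feb 29, 2088) → Oct 8, 2087 (2044 left).
−365 (one year) → Oct 8, 2086 (1679 left).
−365 (one year) → Oct 8, 2085 (1314 left).
−365 (one year) → Oct 8, 2084 (949 left).
−366 (one year; includes Feb 29, 2084) → Oct 8, 2083 (583 left).
−365 (one year) → Oct 8, 2082 (218 left).
−8 → Sep 30, 2082 (end of Sep, 30 days; 210 left).
−30 → Aug 31, 2082 (end of Aug, 31 days; 180 left).
−31 → Jul 31, 2082 (end of Jul, 31 days; 149 left).
−31 → Jun 30, 2082 (end of Jun, 30 days; 118 left).
−30 → May 31, 2082 (end of May, 31 days; 88 left).
−31 → Apr 30, 2082 (end of Apr, 30 days; 57 left).
−30 → Mar 31, 2082 (end of Mar, 31 days; 27 left).
−27 → Mar 4, 2082.

March 4, 2082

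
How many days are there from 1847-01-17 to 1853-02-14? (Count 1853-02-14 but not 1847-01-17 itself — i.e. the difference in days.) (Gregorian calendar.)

Jan 17, 1847 → Jan 17, 1848: 365 days.
Jan 17, 1848 → Jan 17, 1849: 366 days (Feb 29, 1848 is in that span).
Jan 17, 1849 → Jan 17, 1850: 365 days.
Jan 17, 1850 → Jan 17, 1851: 365 days.
Jan 17, 1851 → Jan 17, 1852: 365 days.
Jan 17, 1852 → Feb 17, 1852: 31 days (January has 31).
Feb 17, 1852 → Mar 17, 1852: 29 days (February has 29).
Mar 17, 1852 → Apr 17, 1852: 31 days (March has 31).
Apr 17, 1852 → May 17, 1852: 30 days (April has 30).
May 17, 1852 → Jun 17, 1852: 31 days (May has 31).
Jun 17, 1852 → Jul 17, 1852: 30 days (June has 30).
Jul 17, 1852 → Aug 17, 1852: 31 days (July has 31).
Aug 17, 1852 → Sep 17, 1852: 31 days (August has 31).
Sep 17, 1852 → Oct 17, 1852: 30 days (September has 30).
Oct 17, 1852 → Nov 17, 1852: 31 days (October has 31).
Nov 17, 1852 → Dec 17, 1852: 30 days (November has 30).
Dec 17, 1852 → Jan 17, 1853: 31 days (December has 31).
Jan 17, 1853 → Feb 14, 1853: 28 days.
Total: 2220 days.

2220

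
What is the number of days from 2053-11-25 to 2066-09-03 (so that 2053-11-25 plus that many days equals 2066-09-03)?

4665

Nov 25, 2053 → Nov 25, 2054: 365 days.
Nov 25, 2054 → Nov 25, 2055: 365 days.
Nov 25, 2055 → Nov 25, 2056: 366 days (Feb 29, 2056 is in that span).
Nov 25, 2056 → Nov 25, 2057: 365 days.
Nov 25, 2057 → Nov 25, 2058: 365 days.
Nov 25, 2058 → Nov 25, 2059: 365 days.
Nov 25, 2059 → Nov 25, 2060: 366 days (Feb 29, 2060 is in that span).
Nov 25, 2060 → Nov 25, 2061: 365 days.
Nov 25, 2061 → Nov 25, 2062: 365 days.
Nov 25, 2062 → Nov 25, 2063: 365 days.
Nov 25, 2063 → Nov 25, 2064: 366 days (Feb 29, 2064 is in that span).
Nov 25, 2064 → Nov 25, 2065: 365 days.
Nov 25, 2065 → Dec 25, 2065: 30 days (November has 30).
Dec 25, 2065 → Jan 25, 2066: 31 days (December has 31).
Jan 25, 2066 → Feb 25, 2066: 31 days (January has 31).
Feb 25, 2066 → Mar 25, 2066: 28 days (February has 28).
Mar 25, 2066 → Apr 25, 2066: 31 days (March has 31).
Apr 25, 2066 → May 25, 2066: 30 days (April has 30).
May 25, 2066 → Jun 25, 2066: 31 days (May has 31).
Jun 25, 2066 → Jul 25, 2066: 30 days (June has 30).
Jul 25, 2066 → Aug 25, 2066: 31 days (July has 31).
Aug 25, 2066 → Sep 3, 2066: 9 days.
Total: 4665 days.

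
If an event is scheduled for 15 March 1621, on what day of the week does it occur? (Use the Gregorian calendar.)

Monday

Doomsday rule: the anchor day for the 1600s is Tuesday. For year 21: 21÷12 = 1 r 9, and 9÷4 = 2, so 1+9+2 = 12.
Tuesday + 12 ≡ Sunday — that's 1621's doomsday.
In March the doomsday date is Mar 14.
Mar 15 is 1 day after Mar 14; 1 mod 7 = 1, so Sunday + 1 = Monday.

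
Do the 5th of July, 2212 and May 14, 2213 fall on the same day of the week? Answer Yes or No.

No

From Jul 5, 2212 to May 14, 2213 is 313 days.
313 mod 7 = 5, so they are different weekdays.
(Jul 5, 2212 is a Sunday; May 14, 2213 is a Friday.)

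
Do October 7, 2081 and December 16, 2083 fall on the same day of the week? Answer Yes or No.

From Oct 7, 2081 to Dec 16, 2083 is 800 days.
800 mod 7 = 2, so they are different weekdays.
(Oct 7, 2081 is a Tuesday; Dec 16, 2083 is a Thursday.)

No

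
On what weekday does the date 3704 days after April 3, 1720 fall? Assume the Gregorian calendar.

Thursday

First find the weekday of Apr 3, 1720. Doomsday rule: the anchor day for the 1700s is Sunday. For year 20: 20÷12 = 1 r 8, and 8÷4 = 2, so 1+8+2 = 11.
Sunday + 11 ≡ Thursday — that's 1720's doomsday.
In April the doomsday date is Apr 4.
Apr 3 is 1 day before Apr 4; 1 mod 7 = 1, so Thursday − 1 = Wednesday.
3704 mod 7 = 1, so 3704 days after a Wednesday is Wednesday + 1 = Thursday.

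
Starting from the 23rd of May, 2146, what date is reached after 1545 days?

August 15, 2150

+365 (one year) → May 23, 2147 (1180 left).
+366 (one year; includes Feb 29, 2148) → May 23, 2148 (814 left).
+365 (one year) → May 23, 2149 (449 left).
+365 (one year) → May 23, 2150 (84 left).
May has 31 days: +9 → Jun 1, 2150 (75 left).
Jun has 30 days: +30 → Jul 1, 2150 (45 left).
Jul has 31 days: +31 → Aug 1, 2150 (14 left).
+14 → Aug 15, 2150.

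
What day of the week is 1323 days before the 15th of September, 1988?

First find the weekday of Sep 15, 1988. Doomsday rule: the anchor day for the 1900s is Wednesday. For year 88: 88÷12 = 7 r 4, and 4÷4 = 1, so 7+4+1 = 12.
Wednesday + 12 ≡ Monday — that's 1988's doomsday.
In September the doomsday date is Sep 5.
Sep 15 is 10 days after Sep 5; 10 mod 7 = 3, so Monday + 3 = Thursday.
1323 mod 7 = 0, so 1323 days before a Thursday is Thursday − 0 = Thursday.

Thursday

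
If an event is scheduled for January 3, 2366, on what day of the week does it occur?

Monday

Doomsday rule: the anchor day for the 2300s is Wednesday. For year 66: 66÷12 = 5 r 6, and 6÷4 = 1, so 5+6+1 = 12.
Wednesday + 12 ≡ Monday — that's 2366's doomsday.
In January the doomsday date is Jan 3 (2366 is not a leap year).
Jan 3 is the doomsday itself: Monday.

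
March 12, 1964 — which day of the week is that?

Thursday

Doomsday rule: the anchor day for the 1900s is Wednesday. For year 64: 64÷12 = 5 r 4, and 4÷4 = 1, so 5+4+1 = 10.
Wednesday + 10 ≡ Saturday — that's 1964's doomsday.
In March the doomsday date is Mar 14.
Mar 12 is 2 days before Mar 14; 2 mod 7 = 2, so Saturday − 2 = Thursday.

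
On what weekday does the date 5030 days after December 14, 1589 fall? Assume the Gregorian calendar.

Monday

Dec 14, 1589 is a Thursday.
5030 mod 7 = 4, so 5030 days after a Thursday is Thursday + 4 = Monday.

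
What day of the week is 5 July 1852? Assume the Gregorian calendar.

January 1, 1852 is a Thursday.
Jan 1, 1852 → Feb 1, 1852: 31 days (January has 31).
Feb 1, 1852 → Mar 1, 1852: 29 days (February has 29).
Mar 1, 1852 → Apr 1, 1852: 31 days (March has 31).
Apr 1, 1852 → May 1, 1852: 30 days (April has 30).
May 1, 1852 → Jun 1, 1852: 31 days (May has 31).
Jun 1, 1852 → Jul 1, 1852: 30 days (June has 30).
Jul 1, 1852 → Jul 5, 1852: 4 days.
Total: 186 days.
186 mod 7 = 4, so Thursday + 4 = Monday.

Monday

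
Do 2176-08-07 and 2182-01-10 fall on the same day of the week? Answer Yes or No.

No

From Aug 7, 2176 to Jan 10, 2182 is 1982 days.
1982 mod 7 = 1, so they are different weekdays.
(Aug 7, 2176 is a Wednesday; Jan 10, 2182 is a Thursday.)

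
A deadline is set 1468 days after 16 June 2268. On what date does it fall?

June 23, 2272

+365 (one year) → Jun 16, 2269 (1103 left).
+365 (one year) → Jun 16, 2270 (738 left).
+365 (one year) → Jun 16, 2271 (373 left).
Jun has 30 days: +15 → Jul 1, 2271 (358 left).
Jul has 31 days: +31 → Aug 1, 2271 (327 left).
Aug has 31 days: +31 → Sep 1, 2271 (296 left).
Sep has 30 days: +30 → Oct 1, 2271 (266 left).
Oct has 31 days: +31 → Nov 1, 2271 (235 left).
Nov has 30 days: +30 → Dec 1, 2271 (205 left).
Dec has 31 days: +31 → Jan 1, 2272 (174 left).
Jan has 31 days: +31 → Feb 1, 2272 (143 left).
Feb has 29 days: +29 → Mar 1, 2272 (114 left).
Mar has 31 days: +31 → Apr 1, 2272 (83 left).
Apr has 30 days: +30 → May 1, 2272 (53 left).
May has 31 days: +31 → Jun 1, 2272 (22 left).
+22 → Jun 23, 2272.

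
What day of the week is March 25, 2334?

Doomsday rule: the anchor day for the 2300s is Wednesday. For year 34: 34÷12 = 2 r 10, and 10÷4 = 2, so 2+10+2 = 14.
Wednesday + 14 ≡ Wednesday — that's 2334's doomsday.
In March the doomsday date is Mar 14.
Mar 25 is 11 days after Mar 14; 11 mod 7 = 4, so Wednesday + 4 = Sunday.

Sunday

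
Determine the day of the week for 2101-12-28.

Wednesday

January 1, 2101 is a Saturday.
Jan 1, 2101 → Feb 1, 2101: 31 days (January has 31).
Feb 1, 2101 → Mar 1, 2101: 28 days (February has 28).
Mar 1, 2101 → Apr 1, 2101: 31 days (March has 31).
Apr 1, 2101 → May 1, 2101: 30 days (April has 30).
May 1, 2101 → Jun 1, 2101: 31 days (May has 31).
Jun 1, 2101 → Jul 1, 2101: 30 days (June has 30).
Jul 1, 2101 → Aug 1, 2101: 31 days (July has 31).
Aug 1, 2101 → Sep 1, 2101: 31 days (August has 31).
Sep 1, 2101 → Oct 1, 2101: 30 days (September has 30).
Oct 1, 2101 → Nov 1, 2101: 31 days (October has 31).
Nov 1, 2101 → Dec 1, 2101: 30 days (November has 30).
Dec 1, 2101 → Dec 28, 2101: 27 days.
Total: 361 days.
361 mod 7 = 4, so Saturday + 4 = Wednesday.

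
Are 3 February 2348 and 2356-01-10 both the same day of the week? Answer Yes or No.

Yes

From Feb 3, 2348 to Jan 10, 2356 is 2898 days.
2898 mod 7 = 0, so they are the same weekday.
(Feb 3, 2348 is a Tuesday; Jan 10, 2356 is a Tuesday.)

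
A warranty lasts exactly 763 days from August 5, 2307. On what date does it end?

September 6, 2309

+366 (one year; includes Feb 29, 2308) → Aug 5, 2308 (397 left).
Aug has 31 days: +27 → Sep 1, 2308 (370 left).
Sep has 30 days: +30 → Oct 1, 2308 (340 left).
Oct has 31 days: +31 → Nov 1, 2308 (309 left).
Nov has 30 days: +30 → Dec 1, 2308 (279 left).
Dec has 31 days: +31 → Jan 1, 2309 (248 left).
Jan has 31 days: +31 → Feb 1, 2309 (217 left).
Feb has 28 days: +28 → Mar 1, 2309 (189 left).
Mar has 31 days: +31 → Apr 1, 2309 (158 left).
Apr has 30 days: +30 → May 1, 2309 (128 left).
May has 31 days: +31 → Jun 1, 2309 (97 left).
Jun has 30 days: +30 → Jul 1, 2309 (67 left).
Jul has 31 days: +31 → Aug 1, 2309 (36 left).
Aug has 31 days: +31 → Sep 1, 2309 (5 left).
+5 → Sep 6, 2309.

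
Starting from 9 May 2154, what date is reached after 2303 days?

+365 (one year) → May 9, 2155 (1938 left).
+366 (one year; includes Feb 29, 2156) → May 9, 2156 (1572 left).
+365 (one year) → May 9, 2157 (1207 left).
+365 (one year) → May 9, 2158 (842 left).
+365 (one year) → May 9, 2159 (477 left).
+366 (one year; includes Feb 29, 2160) → May 9, 2160 (111 left).
May has 31 days: +23 → Jun 1, 2160 (88 left).
Jun has 30 days: +30 → Jul 1, 2160 (58 left).
Jul has 31 days: +31 → Aug 1, 2160 (27 left).
+27 → Aug 28, 2160.

August 28, 2160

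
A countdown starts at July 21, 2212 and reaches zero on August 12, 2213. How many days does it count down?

Jul 21, 2212 → Aug 21, 2212: 31 days (July has 31).
Aug 21, 2212 → Sep 21, 2212: 31 days (August has 31).
Sep 21, 2212 → Oct 21, 2212: 30 days (September has 30).
Oct 21, 2212 → Nov 21, 2212: 31 days (October has 31).
Nov 21, 2212 → Dec 21, 2212: 30 days (November has 30).
Dec 21, 2212 → Jan 21, 2213: 31 days (December has 31).
Jan 21, 2213 → Feb 21, 2213: 31 days (January has 31).
Feb 21, 2213 → Mar 21, 2213: 28 days (February has 28).
Mar 21, 2213 → Apr 21, 2213: 31 days (March has 31).
Apr 21, 2213 → May 21, 2213: 30 days (April has 30).
May 21, 2213 → Jun 21, 2213: 31 days (May has 31).
Jun 21, 2213 → Jul 21, 2213: 30 days (June has 30).
Jul 21, 2213 → Aug 12, 2213: 22 days.
Total: 387 days.

387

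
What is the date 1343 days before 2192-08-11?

December 7, 2188

−366 (one year; includes Feb 29, 2192) → Aug 11, 2191 (977 left).
−365 (one year) → Aug 11, 2190 (612 left).
−365 (one year) → Aug 11, 2189 (247 left).
−11 → Jul 31, 2189 (end of Jul, 31 days; 236 left).
−31 → Jun 30, 2189 (end of Jun, 30 days; 205 left).
−30 → May 31, 2189 (end of May, 31 days; 175 left).
−31 → Apr 30, 2189 (end of Apr, 30 days; 144 left).
−30 → Mar 31, 2189 (end of Mar, 31 days; 114 left).
−31 → Feb 28, 2189 (end of Feb, 28 days; 83 left).
−28 → Jan 31, 2189 (end of Jan, 31 days; 55 left).
−31 → Dec 31, 2188 (end of Dec, 31 days; 24 left).
−24 → Dec 7, 2188.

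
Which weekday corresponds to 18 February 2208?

Thursday

Doomsday rule: the anchor day for the 2200s is Friday. For year 08: 8÷12 = 0 r 8, and 8÷4 = 2, so 0+8+2 = 10.
Friday + 10 ≡ Monday — that's 2208's doomsday.
In February the doomsday date is Feb 29 (2208 is a leap year (divisible by 4)).
Feb 18 is 11 days before Feb 29; 11 mod 7 = 4, so Monday − 4 = Thursday.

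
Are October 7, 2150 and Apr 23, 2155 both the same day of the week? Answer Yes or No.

From Oct 7, 2150 to Apr 23, 2155 is 1659 days.
1659 mod 7 = 0, so they are the same weekday.
(Oct 7, 2150 is a Wednesday; Apr 23, 2155 is a Wednesday.)

Yes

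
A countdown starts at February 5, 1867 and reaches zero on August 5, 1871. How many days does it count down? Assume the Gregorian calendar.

1642

Feb 5, 1867 → Feb 5, 1868: 365 days.
Feb 5, 1868 → Feb 5, 1869: 366 days (Feb 29, 1868 is in that span).
Feb 5, 1869 → Feb 5, 1870: 365 days.
Feb 5, 1870 → Feb 5, 1871: 365 days.
Feb 5, 1871 → Mar 5, 1871: 28 days (February has 28).
Mar 5, 1871 → Apr 5, 1871: 31 days (March has 31).
Apr 5, 1871 → May 5, 1871: 30 days (April has 30).
May 5, 1871 → Jun 5, 1871: 31 days (May has 31).
Jun 5, 1871 → Jul 5, 1871: 30 days (June has 30).
Jul 5, 1871 → Aug 5, 1871: 31 days.
Total: 1642 days.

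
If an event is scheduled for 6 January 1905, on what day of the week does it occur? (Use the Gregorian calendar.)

Doomsday rule: the anchor day for the 1900s is Wednesday. For year 05: 5÷12 = 0 r 5, and 5÷4 = 1, so 0+5+1 = 6.
Wednesday + 6 ≡ Tuesday — that's 1905's doomsday.
In January the doomsday date is Jan 3 (1905 is not a leap year).
Jan 6 is 3 days after Jan 3; 3 mod 7 = 3, so Tuesday + 3 = Friday.

Friday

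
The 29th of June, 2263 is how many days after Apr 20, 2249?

5183

Apr 20, 2249 → Apr 20, 2250: 365 days.
Apr 20, 2250 → Apr 20, 2251: 365 days.
Apr 20, 2251 → Apr 20, 2252: 366 days (Feb 29, 2252 is in that span).
Apr 20, 2252 → Apr 20, 2253: 365 days.
Apr 20, 2253 → Apr 20, 2254: 365 days.
Apr 20, 2254 → Apr 20, 2255: 365 days.
Apr 20, 2255 → Apr 20, 2256: 366 days (Feb 29, 2256 is in that span).
Apr 20, 2256 → Apr 20, 2257: 365 days.
Apr 20, 2257 → Apr 20, 2258: 365 days.
Apr 20, 2258 → Apr 20, 2259: 365 days.
Apr 20, 2259 → Apr 20, 2260: 366 days (Feb 29, 2260 is in that span).
Apr 20, 2260 → Apr 20, 2261: 365 days.
Apr 20, 2261 → Apr 20, 2262: 365 days.
Apr 20, 2262 → Apr 20, 2263: 365 days.
Apr 20, 2263 → May 20, 2263: 30 days (April has 30).
May 20, 2263 → Jun 20, 2263: 31 days (May has 31).
Jun 20, 2263 → Jun 29, 2263: 9 days.
Total: 5183 days.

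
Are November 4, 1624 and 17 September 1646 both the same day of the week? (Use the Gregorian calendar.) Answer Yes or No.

Yes

From Nov 4, 1624 to Sep 17, 1646 is 7987 days.
7987 mod 7 = 0, so they are the same weekday.
(Nov 4, 1624 is a Monday; Sep 17, 1646 is a Monday.)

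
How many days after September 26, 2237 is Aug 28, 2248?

Sep 26, 2237 → Sep 26, 2238: 365 days.
Sep 26, 2238 → Sep 26, 2239: 365 days.
Sep 26, 2239 → Sep 26, 2240: 366 days (Feb 29, 2240 is in that span).
Sep 26, 2240 → Sep 26, 2241: 365 days.
Sep 26, 2241 → Sep 26, 2242: 365 days.
Sep 26, 2242 → Sep 26, 2243: 365 days.
Sep 26, 2243 → Sep 26, 2244: 366 days (Feb 29, 2244 is in that span).
Sep 26, 2244 → Sep 26, 2245: 365 days.
Sep 26, 2245 → Sep 26, 2246: 365 days.
Sep 26, 2246 → Sep 26, 2247: 365 days.
Sep 26, 2247 → Oct 26, 2247: 30 days (September has 30).
Oct 26, 2247 → Nov 26, 2247: 31 days (October has 31).
Nov 26, 2247 → Dec 26, 2247: 30 days (November has 30).
Dec 26, 2247 → Jan 26, 2248: 31 days (December has 31).
Jan 26, 2248 → Feb 26, 2248: 31 days (January has 31).
Feb 26, 2248 → Mar 26, 2248: 29 days (February has 29).
Mar 26, 2248 → Apr 26, 2248: 31 days (March has 31).
Apr 26, 2248 → May 26, 2248: 30 days (April has 30).
May 26, 2248 → Jun 26, 2248: 31 days (May has 31).
Jun 26, 2248 → Jul 26, 2248: 30 days (June has 30).
Jul 26, 2248 → Aug 26, 2248: 31 days (July has 31).
Aug 26, 2248 → Aug 28, 2248: 2 days.
Total: 3989 days.

3989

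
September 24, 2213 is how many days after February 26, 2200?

4958

Feb 26, 2200 → Feb 26, 2201: 365 days.
Feb 26, 2201 → Feb 26, 2202: 365 days.
Feb 26, 2202 → Feb 26, 2203: 365 days.
Feb 26, 2203 → Feb 26, 2204: 365 days.
Feb 26, 2204 → Feb 26, 2205: 366 days (Feb 29, 2204 is in that span).
Feb 26, 2205 → Feb 26, 2206: 365 days.
Feb 26, 2206 → Feb 26, 2207: 365 days.
Feb 26, 2207 → Feb 26, 2208: 365 days.
Feb 26, 2208 → Feb 26, 2209: 366 days (Feb 29, 2208 is in that span).
Feb 26, 2209 → Feb 26, 2210: 365 days.
Feb 26, 2210 → Feb 26, 2211: 365 days.
Feb 26, 2211 → Feb 26, 2212: 365 days.
Feb 26, 2212 → Feb 26, 2213: 366 days (Feb 29, 2212 is in that span).
Feb 26, 2213 → Mar 26, 2213: 28 days (February has 28).
Mar 26, 2213 → Apr 26, 2213: 31 days (March has 31).
Apr 26, 2213 → May 26, 2213: 30 days (April has 30).
May 26, 2213 → Jun 26, 2213: 31 days (May has 31).
Jun 26, 2213 → Jul 26, 2213: 30 days (June has 30).
Jul 26, 2213 → Aug 26, 2213: 31 days (July has 31).
Aug 26, 2213 → Sep 24, 2213: 29 days.
Total: 4958 days.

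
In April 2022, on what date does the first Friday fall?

April 1, 2022 is a Friday.
The first Friday is therefore April 1 (same day).

April 1, 2022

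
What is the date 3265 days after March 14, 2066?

February 20, 2075

+365 (one year) → Mar 14, 2067 (2900 left).
+366 (one year; includes Feb 29, 2068) → Mar 14, 2068 (2534 left).
+365 (one year) → Mar 14, 2069 (2169 left).
+365 (one year) → Mar 14, 2070 (1804 left).
+365 (one year) → Mar 14, 2071 (1439 left).
+366 (one year; includes Feb 29, 2072) → Mar 14, 2072 (1073 left).
+365 (one year) → Mar 14, 2073 (708 left).
+365 (one year) → Mar 14, 2074 (343 left).
Mar has 31 days: +18 → Apr 1, 2074 (325 left).
Apr has 30 days: +30 → May 1, 2074 (295 left).
May has 31 days: +31 → Jun 1, 2074 (264 left).
Jun has 30 days: +30 → Jul 1, 2074 (234 left).
Jul has 31 days: +31 → Aug 1, 2074 (203 left).
Aug has 31 days: +31 → Sep 1, 2074 (172 left).
Sep has 30 days: +30 → Oct 1, 2074 (142 left).
Oct has 31 days: +31 → Nov 1, 2074 (111 left).
Nov has 30 days: +30 → Dec 1, 2074 (81 left).
Dec has 31 days: +31 → Jan 1, 2075 (50 left).
Jan has 31 days: +31 → Feb 1, 2075 (19 left).
+19 → Feb 20, 2075.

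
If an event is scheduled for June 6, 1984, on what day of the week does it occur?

January 1, 1984 is a Sunday.
Jan 1, 1984 → Feb 1, 1984: 31 days (January has 31).
Feb 1, 1984 → Mar 1, 1984: 29 days (February has 29).
Mar 1, 1984 → Apr 1, 1984: 31 days (March has 31).
Apr 1, 1984 → May 1, 1984: 30 days (April has 30).
May 1, 1984 → Jun 1, 1984: 31 days (May has 31).
Jun 1, 1984 → Jun 6, 1984: 5 days.
Total: 157 days.
157 mod 7 = 3, so Sunday + 3 = Wednesday.

Wednesday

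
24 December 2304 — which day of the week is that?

Doomsday rule: the anchor day for the 2300s is Wednesday. For year 04: 4÷12 = 0 r 4, and 4÷4 = 1, so 0+4+1 = 5.
Wednesday + 5 ≡ Monday — that's 2304's doomsday.
In December the doomsday date is Dec 12.
Dec 24 is 12 days after Dec 12; 12 mod 7 = 5, so Monday + 5 = Saturday.

Saturday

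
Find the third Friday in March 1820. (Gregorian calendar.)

March 17, 1820

March 1, 1820 is a Wednesday.
The first Friday is therefore March 3 (2 days later).
The third Friday is 3 + 2×7 = March 17.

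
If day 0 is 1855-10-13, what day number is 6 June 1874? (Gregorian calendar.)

6811

Oct 13, 1855 → Oct 13, 1856: 366 days (Feb 29, 1856 is in that span).
Oct 13, 1856 → Oct 13, 1857: 365 days.
Oct 13, 1857 → Oct 13, 1858: 365 days.
Oct 13, 1858 → Oct 13, 1859: 365 days.
Oct 13, 1859 → Oct 13, 1860: 366 days (Feb 29, 1860 is in that span).
Oct 13, 1860 → Oct 13, 1861: 365 days.
Oct 13, 1861 → Oct 13, 1862: 365 days.
Oct 13, 1862 → Oct 13, 1863: 365 days.
Oct 13, 1863 → Oct 13, 1864: 366 days (Feb 29, 1864 is in that span).
Oct 13, 1864 → Oct 13, 1865: 365 days.
Oct 13, 1865 → Oct 13, 1866: 365 days.
Oct 13, 1866 → Oct 13, 1867: 365 days.
Oct 13, 1867 → Oct 13, 1868: 366 days (Feb 29, 1868 is in that span).
Oct 13, 1868 → Oct 13, 1869: 365 days.
Oct 13, 1869 → Oct 13, 1870: 365 days.
Oct 13, 1870 → Oct 13, 1871: 365 days.
Oct 13, 1871 → Oct 13, 1872: 366 days (Feb 29, 1872 is in that span).
Oct 13, 1872 → Oct 13, 1873: 365 days.
Oct 13, 1873 → Nov 13, 1873: 31 days (October has 31).
Nov 13, 1873 → Dec 13, 1873: 30 days (November has 30).
Dec 13, 1873 → Jan 13, 1874: 31 days (December has 31).
Jan 13, 1874 → Feb 13, 1874: 31 days (January has 31).
Feb 13, 1874 → Mar 13, 1874: 28 days (February has 28).
Mar 13, 1874 → Apr 13, 1874: 31 days (March has 31).
Apr 13, 1874 → May 13, 1874: 30 days (April has 30).
May 13, 1874 → Jun 6, 1874: 24 days.
Total: 6811 days.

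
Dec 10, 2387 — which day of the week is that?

Doomsday rule: the anchor day for the 2300s is Wednesday. For year 87: 87÷12 = 7 r 3, and 3÷4 = 0, so 7+3+0 = 10.
Wednesday + 10 ≡ Saturday — that's 2387's doomsday.
In December the doomsday date is Dec 12.
Dec 10 is 2 days before Dec 12; 2 mod 7 = 2, so Saturday − 2 = Thursday.

Thursday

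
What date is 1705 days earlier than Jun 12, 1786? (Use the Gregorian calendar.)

October 11, 1781

−365 (one year) → Jun 12, 1785 (1340 left).
−365 (one year) → Jun 12, 1784 (975 left).
−366 (one year; includes Feb 29, 1784) → Jun 12, 1783 (609 left).
−365 (one year) → Jun 12, 1782 (244 left).
−12 → May 31, 1782 (end of May, 31 days; 232 left).
−31 → Apr 30, 1782 (end of Apr, 30 days; 201 left).
−30 → Mar 31, 1782 (end of Mar, 31 days; 171 left).
−31 → Feb 28, 1782 (end of Feb, 28 days; 140 left).
−28 → Jan 31, 1782 (end of Jan, 31 days; 112 left).
−31 → Dec 31, 1781 (end of Dec, 31 days; 81 left).
−31 → Nov 30, 1781 (end of Nov, 30 days; 50 left).
−30 → Oct 31, 1781 (end of Oct, 31 days; 20 left).
−20 → Oct 11, 1781.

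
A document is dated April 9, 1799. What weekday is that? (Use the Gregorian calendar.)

Doomsday rule: the anchor day for the 1700s is Sunday. For year 99: 99÷12 = 8 r 3, and 3÷4 = 0, so 8+3+0 = 11.
Sunday + 11 ≡ Thursday — that's 1799's doomsday.
In April the doomsday date is Apr 4.
Apr 9 is 5 days after Apr 4; 5 mod 7 = 5, so Thursday + 5 = Tuesday.

Tuesday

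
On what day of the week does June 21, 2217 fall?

Doomsday rule: the anchor day for the 2200s is Friday. For year 17: 17÷12 = 1 r 5, and 5÷4 = 1, so 1+5+1 = 7.
Friday + 7 ≡ Friday — that's 2217's doomsday.
In June the doomsday date is Jun 6.
Jun 21 is 15 days after Jun 6; 15 mod 7 = 1, so Friday + 1 = Saturday.

Saturday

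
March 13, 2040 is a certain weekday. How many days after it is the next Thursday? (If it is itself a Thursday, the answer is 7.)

2

Mar 13, 2040 is a Tuesday.
From Tuesday to the next Thursday is 2 days.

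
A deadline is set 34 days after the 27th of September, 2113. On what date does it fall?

Sep has 30 days: +4 → Oct 1, 2113 (30 left).
+30 → Oct 31, 2113.

October 31, 2113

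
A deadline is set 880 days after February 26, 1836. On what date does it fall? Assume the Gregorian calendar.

+366 (one year; includes Feb 29, 1836) → Feb 26, 1837 (514 left).
+365 (one year) → Feb 26, 1838 (149 left).
Feb has 28 days: +3 → Mar 1, 1838 (146 left).
Mar has 31 days: +31 → Apr 1, 1838 (115 left).
Apr has 30 days: +30 → May 1, 1838 (85 left).
May has 31 days: +31 → Jun 1, 1838 (54 left).
Jun has 30 days: +30 → Jul 1, 1838 (24 left).
+24 → Jul 25, 1838.

July 25, 1838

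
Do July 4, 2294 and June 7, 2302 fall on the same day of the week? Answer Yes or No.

No

From Jul 4, 2294 to Jun 7, 2302 is 2894 days.
2894 mod 7 = 3, so they are different weekdays.
(Jul 4, 2294 is a Wednesday; Jun 7, 2302 is a Saturday.)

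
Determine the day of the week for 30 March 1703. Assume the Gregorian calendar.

Friday

Doomsday rule: the anchor day for the 1700s is Sunday. For year 03: 3÷12 = 0 r 3, and 3÷4 = 0, so 0+3+0 = 3.
Sunday + 3 ≡ Wednesday — that's 1703's doomsday.
In March the doomsday date is Mar 14.
Mar 30 is 16 days after Mar 14; 16 mod 7 = 2, so Wednesday + 2 = Friday.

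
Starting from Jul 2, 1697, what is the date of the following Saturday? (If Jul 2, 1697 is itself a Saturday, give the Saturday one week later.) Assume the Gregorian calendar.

Jul 2, 1697 is a Tuesday.
From Tuesday to the next Saturday is 4 days.
Jul 2, 1697 + 4 = Jul 6, 1697.

July 6, 1697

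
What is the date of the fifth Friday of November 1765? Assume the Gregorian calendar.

November 29, 1765

November 1, 1765 is a Friday.
The first Friday is therefore November 1 (same day).
The fifth Friday is 1 + 4×7 = November 29.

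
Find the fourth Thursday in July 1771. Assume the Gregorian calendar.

July 1, 1771 is a Monday.
The first Thursday is therefore July 4 (3 days later).
The fourth Thursday is 4 + 3×7 = July 25.

July 25, 1771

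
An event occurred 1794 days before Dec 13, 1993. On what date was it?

−365 (one year) → Dec 13, 1992 (1429 left).
−366 (one year; includes Feb 29, 1992) → Dec 13, 1991 (1063 left).
−365 (one year) → Dec 13, 1990 (698 left).
−365 (one year) → Dec 13, 1989 (333 left).
−13 → Nov 30, 1989 (end of Nov, 30 days; 320 left).
−30 → Oct 31, 1989 (end of Oct, 31 days; 290 left).
−31 → Sep 30, 1989 (end of Sep, 30 days; 259 left).
−30 → Aug 31, 1989 (end of Aug, 31 days; 229 left).
−31 → Jul 31, 1989 (end of Jul, 31 days; 198 left).
−31 → Jun 30, 1989 (end of Jun, 30 days; 167 left).
−30 → May 31, 1989 (end of May, 31 days; 137 left).
−31 → Apr 30, 1989 (end of Apr, 30 days; 106 left).
−30 → Mar 31, 1989 (end of Mar, 31 days; 76 left).
−31 → Feb 28, 1989 (end of Feb, 28 days; 45 left).
−28 → Jan 31, 1989 (end of Jan, 31 days; 17 left).
−17 → Jan 14, 1989.

January 14, 1989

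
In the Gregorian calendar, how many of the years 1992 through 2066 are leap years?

19

Multiples of 4 in [1992,2066]: 19.
Of those, multiples of 100: 1 (not leap unless ÷400).
Multiples of 400: 1.
Leap years = 19 − 1 + 1 = 19.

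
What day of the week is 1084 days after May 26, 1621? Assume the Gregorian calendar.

May 26, 1621 is a Wednesday.
1084 mod 7 = 6, so 1084 days after a Wednesday is Wednesday + 6 = Tuesday.

Tuesday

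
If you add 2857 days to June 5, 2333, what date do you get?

+365 (one year) → Jun 5, 2334 (2492 left).
+365 (one year) → Jun 5, 2335 (2127 left).
+366 (one year; includes Feb 29, 2336) → Jun 5, 2336 (1761 left).
+365 (one year) → Jun 5, 2337 (1396 left).
+365 (one year) → Jun 5, 2338 (1031 left).
+365 (one year) → Jun 5, 2339 (666 left).
+366 (one year; includes Feb 29, 2340) → Jun 5, 2340 (300 left).
Jun has 30 days: +26 → Jul 1, 2340 (274 left).
Jul has 31 days: +31 → Aug 1, 2340 (243 left).
Aug has 31 days: +31 → Sep 1, 2340 (212 left).
Sep has 30 days: +30 → Oct 1, 2340 (182 left).
Oct has 31 days: +31 → Nov 1, 2340 (151 left).
Nov has 30 days: +30 → Dec 1, 2340 (121 left).
Dec has 31 days: +31 → Jan 1, 2341 (90 left).
Jan has 31 days: +31 → Feb 1, 2341 (59 left).
Feb has 28 days: +28 → Mar 1, 2341 (31 left).
Mar has 31 days: +31 → Apr 1, 2341 (0 left).

April 1, 2341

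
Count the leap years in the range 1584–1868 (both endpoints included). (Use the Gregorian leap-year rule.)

Multiples of 4 in [1584,1868]: 72.
Of those, multiples of 100: 3 (not leap unless ÷400).
Multiples of 400: 1.
Leap years = 72 − 3 + 1 = 70.

70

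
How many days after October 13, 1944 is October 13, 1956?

Oct 13, 1944 → Oct 13, 1945: 365 days.
Oct 13, 1945 → Oct 13, 1946: 365 days.
Oct 13, 1946 → Oct 13, 1947: 365 days.
Oct 13, 1947 → Oct 13, 1948: 366 days (Feb 29, 1948 is in that span).
Oct 13, 1948 → Oct 13, 1949: 365 days.
Oct 13, 1949 → Oct 13, 1950: 365 days.
Oct 13, 1950 → Oct 13, 1951: 365 days.
Oct 13, 1951 → Oct 13, 1952: 366 days (Feb 29, 1952 is in that span).
Oct 13, 1952 → Oct 13, 1953: 365 days.
Oct 13, 1953 → Oct 13, 1954: 365 days.
Oct 13, 1954 → Oct 13, 1955: 365 days.
Oct 13, 1955 → Nov 13, 1955: 31 days (October has 31).
Nov 13, 1955 → Dec 13, 1955: 30 days (November has 30).
Dec 13, 1955 → Jan 13, 1956: 31 days (December has 31).
Jan 13, 1956 → Feb 13, 1956: 31 days (January has 31).
Feb 13, 1956 → Mar 13, 1956: 29 days (February has 29).
Mar 13, 1956 → Apr 13, 1956: 31 days (March has 31).
Apr 13, 1956 → May 13, 1956: 30 days (April has 30).
May 13, 1956 → Jun 13, 1956: 31 days (May has 31).
Jun 13, 1956 → Jul 13, 1956: 30 days (June has 30).
Jul 13, 1956 → Aug 13, 1956: 31 days (July has 31).
Aug 13, 1956 → Sep 13, 1956: 31 days (August has 31).
Sep 13, 1956 → Oct 13, 1956: 30 days.
Total: 4383 days.

4383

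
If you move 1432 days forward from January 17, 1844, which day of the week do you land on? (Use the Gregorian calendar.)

Sunday

Jan 17, 1844 is a Wednesday.
1432 mod 7 = 4, so 1432 days after a Wednesday is Wednesday + 4 = Sunday.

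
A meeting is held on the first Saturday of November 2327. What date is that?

November 1, 2327 is a Tuesday.
The first Saturday is therefore November 5 (4 days later).

November 5, 2327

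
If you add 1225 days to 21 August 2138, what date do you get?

+365 (one year) → Aug 21, 2139 (860 left).
+366 (one year; includes Feb 29, 2140) → Aug 21, 2140 (494 left).
+365 (one year) → Aug 21, 2141 (129 left).
Aug has 31 days: +11 → Sep 1, 2141 (118 left).
Sep has 30 days: +30 → Oct 1, 2141 (88 left).
Oct has 31 days: +31 → Nov 1, 2141 (57 left).
Nov has 30 days: +30 → Dec 1, 2141 (27 left).
+27 → Dec 28, 2141.

December 28, 2141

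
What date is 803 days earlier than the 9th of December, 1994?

−365 (one year) → Dec 9, 1993 (438 left).
−365 (one year) → Dec 9, 1992 (73 left).
−9 → Nov 30, 1992 (end of Nov, 30 days; 64 left).
−30 → Oct 31, 1992 (end of Oct, 31 days; 34 left).
−31 → Sep 30, 1992 (end of Sep, 30 days; 3 left).
−3 → Sep 27, 1992.

September 27, 1992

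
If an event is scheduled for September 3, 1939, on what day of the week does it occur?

Sunday

Doomsday rule: the anchor day for the 1900s is Wednesday. For year 39: 39÷12 = 3 r 3, and 3÷4 = 0, so 3+3+0 = 6.
Wednesday + 6 ≡ Tuesday — that's 1939's doomsday.
In September the doomsday date is Sep 5.
Sep 3 is 2 days before Sep 5; 2 mod 7 = 2, so Tuesday − 2 = Sunday.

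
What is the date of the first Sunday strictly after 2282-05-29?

June 4, 2282

May 29, 2282 is a Monday.
From Monday to the next Sunday is 6 days.
May 29, 2282 + 6 = Jun 4, 2282.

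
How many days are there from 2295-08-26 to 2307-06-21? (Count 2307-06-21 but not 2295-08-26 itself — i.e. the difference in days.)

4316

Aug 26, 2295 → Aug 26, 2296: 366 days (Feb 29, 2296 is in that span).
Aug 26, 2296 → Aug 26, 2297: 365 days.
Aug 26, 2297 → Aug 26, 2298: 365 days.
Aug 26, 2298 → Aug 26, 2299: 365 days.
Aug 26, 2299 → Aug 26, 2300: 365 days.
Aug 26, 2300 → Aug 26, 2301: 365 days.
Aug 26, 2301 → Aug 26, 2302: 365 days.
Aug 26, 2302 → Aug 26, 2303: 365 days.
Aug 26, 2303 → Aug 26, 2304: 366 days (Feb 29, 2304 is in that span).
Aug 26, 2304 → Aug 26, 2305: 365 days.
Aug 26, 2305 → Aug 26, 2306: 365 days.
Aug 26, 2306 → Sep 26, 2306: 31 days (August has 31).
Sep 26, 2306 → Oct 26, 2306: 30 days (September has 30).
Oct 26, 2306 → Nov 26, 2306: 31 days (October has 31).
Nov 26, 2306 → Dec 26, 2306: 30 days (November has 30).
Dec 26, 2306 → Jan 26, 2307: 31 days (December has 31).
Jan 26, 2307 → Feb 26, 2307: 31 days (January has 31).
Feb 26, 2307 → Mar 26, 2307: 28 days (February has 28).
Mar 26, 2307 → Apr 26, 2307: 31 days (March has 31).
Apr 26, 2307 → May 26, 2307: 30 days (April has 30).
May 26, 2307 → Jun 21, 2307: 26 days.
Total: 4316 days.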